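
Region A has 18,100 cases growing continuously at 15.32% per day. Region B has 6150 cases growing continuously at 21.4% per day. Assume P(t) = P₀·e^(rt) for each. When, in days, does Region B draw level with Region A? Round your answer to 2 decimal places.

t ≈ 17.75 days

18100·e^(0.1532t) = 6150·e^(0.214t)
18100/6150 = e^((0.214 − 0.1532)t) → ln(2.94309) = 0.0608·t
t = 1.07946 / 0.0608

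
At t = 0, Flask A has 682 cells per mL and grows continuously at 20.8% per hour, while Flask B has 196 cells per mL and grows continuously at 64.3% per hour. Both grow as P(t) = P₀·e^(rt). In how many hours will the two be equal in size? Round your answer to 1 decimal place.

682·e^(0.208t) = 196·e^(0.643t)
682/196 = e^((0.643 − 0.208)t) → ln(3.47959) = 0.435·t
t = 1.24691 / 0.435

t ≈ 2.9 hours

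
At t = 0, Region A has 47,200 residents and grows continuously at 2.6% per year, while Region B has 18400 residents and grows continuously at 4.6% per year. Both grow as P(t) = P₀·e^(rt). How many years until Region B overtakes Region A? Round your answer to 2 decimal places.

47200·e^(0.026t) = 18400·e^(0.046t)
47200/18400 = e^((0.046 − 0.026)t) → ln(2.56522) = 0.02·t
t = 0.94204 / 0.02

t ≈ 47.10 years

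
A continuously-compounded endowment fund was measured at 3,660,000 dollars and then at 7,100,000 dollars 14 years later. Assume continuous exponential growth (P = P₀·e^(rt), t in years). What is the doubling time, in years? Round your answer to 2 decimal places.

doubling time ≈ 14.64 years

r = ln(7100000/3660000) / 14 = ln(1.93989) / 14 ≈ 0.047331 per year
doubling time = ln 2 / |r| = 0.69315 / 0.047331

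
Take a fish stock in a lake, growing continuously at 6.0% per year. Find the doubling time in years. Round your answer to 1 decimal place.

doubling time ≈ 11.6 years

doubling time = ln(2) / |r| = 0.69315 / 0.06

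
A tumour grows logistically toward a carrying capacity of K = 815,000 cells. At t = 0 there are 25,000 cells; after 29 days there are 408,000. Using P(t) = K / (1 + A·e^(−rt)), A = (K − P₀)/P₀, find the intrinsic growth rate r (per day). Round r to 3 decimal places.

r ≈ 0.119 per day

A = (815000 − 25000)/25000 = 31.6
408000 = 815000/(1 + 31.6·e^(−r·29)) → e^(−29r) = (1.99755 − 1)/31.6 = 0.031568
r = −ln(0.031568)/29 = 3.45561/29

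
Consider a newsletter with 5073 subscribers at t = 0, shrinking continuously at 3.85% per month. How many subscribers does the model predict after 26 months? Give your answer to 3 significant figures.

≈ 1,860 subscribers

P(26) = 5073 · e^(-0.0385·26) = 5073 · e^(-1.001)
= 5073 · 0.36751 ≈ 1864.39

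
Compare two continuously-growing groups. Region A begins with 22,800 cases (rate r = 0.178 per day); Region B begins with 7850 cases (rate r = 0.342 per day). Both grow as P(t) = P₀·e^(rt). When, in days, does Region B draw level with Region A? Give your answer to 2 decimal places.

t ≈ 6.50 days

22800·e^(0.178t) = 7850·e^(0.342t)
22800/7850 = e^((0.342 − 0.178)t) → ln(2.90446) = 0.164·t
t = 1.06625 / 0.164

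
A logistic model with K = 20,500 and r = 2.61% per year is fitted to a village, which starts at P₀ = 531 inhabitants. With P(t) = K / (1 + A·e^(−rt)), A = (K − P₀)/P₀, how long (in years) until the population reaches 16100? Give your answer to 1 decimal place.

A = (20500 − 531)/531 = 37.6064
16100 = 20500/(1 + 37.6064·e^(−0.0261t)) → 1 + 37.6064·e^(−0.0261t) = 1.27329
e^(−0.0261t) = 0.007267 → t = ln(137.60525)/0.0261 = 4.92439/0.0261

t ≈ 188.7 years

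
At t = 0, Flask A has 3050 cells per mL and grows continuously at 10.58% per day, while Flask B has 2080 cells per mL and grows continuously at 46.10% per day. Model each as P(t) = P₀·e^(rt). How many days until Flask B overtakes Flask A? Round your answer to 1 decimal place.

t ≈ 1.1 days

3050·e^(0.1058t) = 2080·e^(0.461t)
3050/2080 = e^((0.461 − 0.1058)t) → ln(1.46635) = 0.3552·t
t = 0.38277 / 0.3552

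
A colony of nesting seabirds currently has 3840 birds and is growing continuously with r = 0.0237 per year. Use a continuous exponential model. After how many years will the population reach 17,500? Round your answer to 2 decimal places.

17500 = 3840 · e^(0.0237·t)
t = ln(17500/3840) / 0.0237 = ln(4.55729) / 0.0237 = 1.51673 / 0.0237

t ≈ 64.00 years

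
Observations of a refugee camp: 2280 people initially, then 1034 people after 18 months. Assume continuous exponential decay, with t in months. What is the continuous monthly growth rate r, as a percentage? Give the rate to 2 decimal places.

r ≈ -4.39% per month

1034 = 2280 · e^(r·18)
e^(18r) = 1034/2280 = 0.45351
r = ln(0.45351) / 18 = -0.79074 / 18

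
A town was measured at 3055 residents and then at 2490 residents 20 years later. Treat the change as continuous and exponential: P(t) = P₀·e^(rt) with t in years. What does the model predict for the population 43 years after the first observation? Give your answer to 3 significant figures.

r = ln(2490/3055) / 20 ≈ -0.010225 per year
P(43) = 3055 · e^(-0.010225·43) = 3055 · 0.64425 ≈ 1968.18

≈ 1,970 residents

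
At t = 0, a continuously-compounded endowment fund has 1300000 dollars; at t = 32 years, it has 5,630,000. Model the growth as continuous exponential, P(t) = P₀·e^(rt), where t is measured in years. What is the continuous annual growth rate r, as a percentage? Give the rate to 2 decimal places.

5630000 = 1300000 · e^(r·32)
e^(32r) = 5630000/1300000 = 4.33077
r = ln(4.33077) / 32 = 1.46575 / 32

r ≈ 4.58% per year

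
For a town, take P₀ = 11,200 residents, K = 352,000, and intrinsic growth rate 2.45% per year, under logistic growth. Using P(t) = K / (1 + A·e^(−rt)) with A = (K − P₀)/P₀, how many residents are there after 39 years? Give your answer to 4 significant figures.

A = (352000 − 11200)/11200 = 30.42857
P(39) = 352000 / (1 + 30.42857·e^(−0.0245·39)) = 352000 / (1 + 30.42857·0.38462)
= 352000 / 12.70343 ≈ 27709.05

≈ 27,710 residents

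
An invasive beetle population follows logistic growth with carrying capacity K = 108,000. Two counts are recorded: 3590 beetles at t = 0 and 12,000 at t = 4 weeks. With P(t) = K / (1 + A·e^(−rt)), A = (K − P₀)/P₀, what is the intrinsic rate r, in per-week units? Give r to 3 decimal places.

A = (108000 − 3590)/3590 = 29.08357
12000 = 108000/(1 + 29.08357·e^(−r·4)) → e^(−4r) = (9 − 1)/29.08357 = 0.275069
r = −ln(0.275069)/4 = 1.29073/4

r ≈ 0.323 per week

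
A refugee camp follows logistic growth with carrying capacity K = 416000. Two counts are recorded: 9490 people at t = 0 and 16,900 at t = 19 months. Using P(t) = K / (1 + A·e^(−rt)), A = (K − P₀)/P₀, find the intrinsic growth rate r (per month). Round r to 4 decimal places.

r ≈ 0.0313 per month

A = (416000 − 9490)/9490 = 42.83562
16900 = 416000/(1 + 42.83562·e^(−r·19)) → e^(−19r) = (24.61538 − 1)/42.83562 = 0.551303
r = −ln(0.551303)/19 = 0.59547/19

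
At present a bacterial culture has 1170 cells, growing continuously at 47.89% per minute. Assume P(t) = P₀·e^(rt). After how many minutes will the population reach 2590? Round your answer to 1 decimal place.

t ≈ 1.7 minutes

2590 = 1170 · e^(0.4789·t)
t = ln(2590/1170) / 0.4789 = ln(2.21368) / 0.4789 = 0.79465 / 0.4789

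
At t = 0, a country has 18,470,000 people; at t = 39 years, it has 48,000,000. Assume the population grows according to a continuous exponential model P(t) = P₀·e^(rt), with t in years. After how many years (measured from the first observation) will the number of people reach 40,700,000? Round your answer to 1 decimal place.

r = ln(48000000/18470000) / 39 ≈ 0.024489 per year
t = ln(40700000/18470000) / r = 0.79008 / 0.024489 ≈ 32.263

t ≈ 32.3 years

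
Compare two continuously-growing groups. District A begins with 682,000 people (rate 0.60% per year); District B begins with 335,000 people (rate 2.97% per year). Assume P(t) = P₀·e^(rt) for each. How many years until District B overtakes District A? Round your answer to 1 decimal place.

682000·e^(0.006t) = 335000·e^(0.0297t)
682000/335000 = e^((0.0297 − 0.006)t) → ln(2.03582) = 0.0237·t
t = 0.7109 / 0.0237

t ≈ 30.0 years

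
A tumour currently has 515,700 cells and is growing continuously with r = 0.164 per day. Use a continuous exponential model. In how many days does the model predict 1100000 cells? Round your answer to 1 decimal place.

1100000 = 515700 · e^(0.164·t)
t = ln(1100000/515700) / 0.164 = ln(2.13302) / 0.164 = 0.75754 / 0.164

t ≈ 4.6 days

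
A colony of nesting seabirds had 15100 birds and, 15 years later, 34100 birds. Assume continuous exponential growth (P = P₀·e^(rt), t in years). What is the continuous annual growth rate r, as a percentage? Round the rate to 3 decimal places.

r ≈ 5.431% per year

34100 = 15100 · e^(r·15)
e^(15r) = 34100/15100 = 2.25828
r = ln(2.25828) / 15 = 0.8146 / 15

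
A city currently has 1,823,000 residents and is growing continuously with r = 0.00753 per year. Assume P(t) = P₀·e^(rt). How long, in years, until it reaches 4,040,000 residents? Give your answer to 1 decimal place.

t ≈ 105.7 years

4040000 = 1823000 · e^(0.00753·t)
t = ln(4040000/1823000) / 0.00753 = ln(2.21613) / 0.00753 = 0.79576 / 0.00753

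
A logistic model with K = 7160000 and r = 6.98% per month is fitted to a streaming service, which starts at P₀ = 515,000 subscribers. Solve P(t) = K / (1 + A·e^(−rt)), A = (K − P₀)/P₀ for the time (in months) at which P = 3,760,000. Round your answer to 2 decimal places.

A = (7160000 − 515000)/515000 = 12.90291
3760000 = 7160000/(1 + 12.90291·e^(−0.0698t)) → 1 + 12.90291·e^(−0.0698t) = 1.90426
e^(−0.0698t) = 0.070081 → t = ln(14.2691)/0.0698 = 2.6581/0.0698

t ≈ 38.08 months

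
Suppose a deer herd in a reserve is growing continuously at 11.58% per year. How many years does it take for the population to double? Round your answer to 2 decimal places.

doubling time ≈ 5.99 years

doubling time = ln(2) / |r| = 0.69315 / 0.1158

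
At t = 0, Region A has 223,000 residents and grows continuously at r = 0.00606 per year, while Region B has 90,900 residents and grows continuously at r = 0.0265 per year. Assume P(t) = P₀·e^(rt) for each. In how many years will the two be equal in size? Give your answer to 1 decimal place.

223000·e^(0.00606t) = 90900·e^(0.0265t)
223000/90900 = e^((0.0265 − 0.00606)t) → ln(2.45325) = 0.02044·t
t = 0.89741 / 0.02044

t ≈ 43.9 years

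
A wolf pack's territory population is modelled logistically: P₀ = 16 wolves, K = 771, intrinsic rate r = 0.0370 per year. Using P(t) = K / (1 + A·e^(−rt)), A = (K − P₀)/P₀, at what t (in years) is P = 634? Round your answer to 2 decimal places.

t ≈ 145.57 years

A = (771 − 16)/16 = 47.1875
634 = 771/(1 + 47.1875·e^(−0.037t)) → 1 + 47.1875·e^(−0.037t) = 1.21609
e^(−0.037t) = 0.004579 → t = ln(218.37135)/0.037 = 5.3862/0.037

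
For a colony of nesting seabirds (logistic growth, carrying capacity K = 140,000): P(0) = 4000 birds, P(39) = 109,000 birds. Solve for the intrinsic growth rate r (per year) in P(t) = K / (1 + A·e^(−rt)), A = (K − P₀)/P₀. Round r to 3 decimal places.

r ≈ 0.123 per year

A = (140000 − 4000)/4000 = 34
109000 = 140000/(1 + 34·e^(−r·39)) → e^(−39r) = (1.2844 − 1)/34 = 0.008365
r = −ln(0.008365)/39 = 4.78372/39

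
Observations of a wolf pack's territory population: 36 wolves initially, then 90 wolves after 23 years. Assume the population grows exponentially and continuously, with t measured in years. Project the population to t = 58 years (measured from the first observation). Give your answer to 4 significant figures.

≈ 362.9 wolves

r = ln(90/36) / 23 ≈ 0.039839 per year
P(58) = 36 · e^(0.039839·58) = 36 · 10.08094 ≈ 362.91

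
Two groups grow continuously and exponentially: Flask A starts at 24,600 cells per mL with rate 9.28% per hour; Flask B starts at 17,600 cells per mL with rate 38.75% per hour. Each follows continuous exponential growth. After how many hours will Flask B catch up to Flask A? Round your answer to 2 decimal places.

24600·e^(0.0928t) = 17600·e^(0.3875t)
24600/17600 = e^((0.3875 − 0.0928)t) → ln(1.39773) = 0.2947·t
t = 0.33485 / 0.2947

t ≈ 1.14 hours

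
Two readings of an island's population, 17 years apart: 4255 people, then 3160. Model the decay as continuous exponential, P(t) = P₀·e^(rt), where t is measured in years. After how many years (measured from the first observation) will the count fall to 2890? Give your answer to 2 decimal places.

r = ln(3160/4255) / 17 ≈ -0.017501 per year
t = ln(2890/4255) / r = -0.38684 / -0.017501 ≈ 22.103

t ≈ 22.10 years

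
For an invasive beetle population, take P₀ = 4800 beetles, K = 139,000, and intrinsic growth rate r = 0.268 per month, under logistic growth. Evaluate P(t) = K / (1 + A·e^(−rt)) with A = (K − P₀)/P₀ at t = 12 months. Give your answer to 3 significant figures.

≈ 65,500 beetles

A = (139000 − 4800)/4800 = 27.95833
P(12) = 139000 / (1 + 27.95833·e^(−0.268·12)) = 139000 / (1 + 27.95833·0.040115)
= 139000 / 2.12155 ≈ 65518.01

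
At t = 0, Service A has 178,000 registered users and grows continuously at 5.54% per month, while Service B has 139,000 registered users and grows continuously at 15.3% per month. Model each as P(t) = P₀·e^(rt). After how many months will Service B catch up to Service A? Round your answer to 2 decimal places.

178000·e^(0.0554t) = 139000·e^(0.153t)
178000/139000 = e^((0.153 − 0.0554)t) → ln(1.28058) = 0.0976·t
t = 0.24731 / 0.0976

t ≈ 2.53 months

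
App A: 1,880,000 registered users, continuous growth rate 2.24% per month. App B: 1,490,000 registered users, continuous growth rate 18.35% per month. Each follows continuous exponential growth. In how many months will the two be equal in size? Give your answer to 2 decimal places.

1880000·e^(0.0224t) = 1490000·e^(0.1835t)
1880000/1490000 = e^((0.1835 − 0.0224)t) → ln(1.26174) = 0.1611·t
t = 0.2325 / 0.1611

t ≈ 1.44 months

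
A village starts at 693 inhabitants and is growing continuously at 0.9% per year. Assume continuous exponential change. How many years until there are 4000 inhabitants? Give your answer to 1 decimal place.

t ≈ 194.8 years

4000 = 693 · e^(0.009·t)
t = ln(4000/693) / 0.009 = ln(5.77201) / 0.009 = 1.75302 / 0.009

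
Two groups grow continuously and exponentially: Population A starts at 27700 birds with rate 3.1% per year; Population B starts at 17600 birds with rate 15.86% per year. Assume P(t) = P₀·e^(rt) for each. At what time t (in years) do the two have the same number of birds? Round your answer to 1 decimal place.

t ≈ 3.6 years

27700·e^(0.031t) = 17600·e^(0.1586t)
27700/17600 = e^((0.1586 − 0.031)t) → ln(1.57386) = 0.1276·t
t = 0.45353 / 0.1276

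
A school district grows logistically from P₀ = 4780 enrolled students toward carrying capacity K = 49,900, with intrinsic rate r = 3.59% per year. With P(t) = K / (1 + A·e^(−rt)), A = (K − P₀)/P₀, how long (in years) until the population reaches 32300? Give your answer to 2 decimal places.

t ≈ 79.44 years

A = (49900 − 4780)/4780 = 9.43933
32300 = 49900/(1 + 9.43933·e^(−0.0359t)) → 1 + 9.43933·e^(−0.0359t) = 1.54489
e^(−0.0359t) = 0.057726 → t = ln(17.32332)/0.0359 = 2.85205/0.0359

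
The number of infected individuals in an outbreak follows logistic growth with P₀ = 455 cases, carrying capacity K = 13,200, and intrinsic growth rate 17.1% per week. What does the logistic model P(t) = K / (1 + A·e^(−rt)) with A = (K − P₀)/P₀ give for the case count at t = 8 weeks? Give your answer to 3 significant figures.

A = (13200 − 455)/455 = 28.01099
P(8) = 13200 / (1 + 28.01099·e^(−0.171·8)) = 13200 / (1 + 28.01099·0.254616)
= 13200 / 8.13204 ≈ 1623.21

≈ 1,620 cases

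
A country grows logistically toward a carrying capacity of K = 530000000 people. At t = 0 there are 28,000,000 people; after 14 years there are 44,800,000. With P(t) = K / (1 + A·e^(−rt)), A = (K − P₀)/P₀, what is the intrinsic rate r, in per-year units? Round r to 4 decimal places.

r ≈ 0.0360 per year

A = (530000000 − 28000000)/28000000 = 17.92857
44800000 = 530000000/(1 + 17.92857·e^(−r·14)) → e^(−14r) = (11.83036 − 1)/17.92857 = 0.604084
r = −ln(0.604084)/14 = 0.50404/14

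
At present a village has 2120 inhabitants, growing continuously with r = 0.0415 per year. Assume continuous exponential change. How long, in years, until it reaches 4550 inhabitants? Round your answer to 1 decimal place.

t ≈ 18.4 years

4550 = 2120 · e^(0.0415·t)
t = ln(4550/2120) / 0.0415 = ln(2.14623) / 0.0415 = 0.76371 / 0.0415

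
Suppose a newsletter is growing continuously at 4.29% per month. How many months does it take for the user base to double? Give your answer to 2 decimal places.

doubling time ≈ 16.16 months

doubling time = ln(2) / |r| = 0.69315 / 0.0429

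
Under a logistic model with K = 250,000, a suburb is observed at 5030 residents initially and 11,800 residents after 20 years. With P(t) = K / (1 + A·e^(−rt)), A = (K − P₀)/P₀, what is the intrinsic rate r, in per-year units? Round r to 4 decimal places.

r ≈ 0.0440 per year

A = (250000 − 5030)/5030 = 48.70179
11800 = 250000/(1 + 48.70179·e^(−r·20)) → e^(−20r) = (21.18644 − 1)/48.70179 = 0.414491
r = −ln(0.414491)/20 = 0.8807/20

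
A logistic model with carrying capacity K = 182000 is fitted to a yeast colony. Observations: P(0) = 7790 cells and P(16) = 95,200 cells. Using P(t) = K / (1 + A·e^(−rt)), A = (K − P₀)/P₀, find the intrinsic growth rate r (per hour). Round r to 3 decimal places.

A = (182000 − 7790)/7790 = 22.36329
95200 = 182000/(1 + 22.36329·e^(−r·16)) → e^(−16r) = (1.91176 − 1)/22.36329 = 0.040771
r = −ln(0.040771)/16 = 3.19979/16

r ≈ 0.200 per hour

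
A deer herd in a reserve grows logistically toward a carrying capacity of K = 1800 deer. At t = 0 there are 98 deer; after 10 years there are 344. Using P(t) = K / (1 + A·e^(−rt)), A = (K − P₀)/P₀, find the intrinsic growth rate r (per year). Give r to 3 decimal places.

A = (1800 − 98)/98 = 17.36735
344 = 1800/(1 + 17.36735·e^(−r·10)) → e^(−10r) = (5.23256 − 1)/17.36735 = 0.243708
r = −ln(0.243708)/10 = 1.41179/10

r ≈ 0.141 per year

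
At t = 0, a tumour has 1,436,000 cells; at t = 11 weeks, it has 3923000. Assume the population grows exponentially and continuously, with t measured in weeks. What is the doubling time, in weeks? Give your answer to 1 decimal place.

doubling time ≈ 7.6 weeks

r = ln(3923000/1436000) / 11 = ln(2.73189) / 11 ≈ 0.091363 per week
doubling time = ln 2 / |r| = 0.69315 / 0.091363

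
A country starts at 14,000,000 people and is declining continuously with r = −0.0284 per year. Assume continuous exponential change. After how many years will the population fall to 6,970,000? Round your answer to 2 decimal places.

6970000 = 14000000 · e^(-0.0284·t)
t = ln(6970000/14000000) / -0.0284 = ln(0.49786) / -0.0284 = -0.69744 / -0.0284

t ≈ 24.56 years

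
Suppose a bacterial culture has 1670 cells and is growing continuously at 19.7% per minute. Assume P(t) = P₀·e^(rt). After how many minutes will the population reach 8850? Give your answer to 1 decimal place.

t ≈ 8.5 minutes

8850 = 1670 · e^(0.197·t)
t = ln(8850/1670) / 0.197 = ln(5.2994) / 0.197 = 1.66759 / 0.197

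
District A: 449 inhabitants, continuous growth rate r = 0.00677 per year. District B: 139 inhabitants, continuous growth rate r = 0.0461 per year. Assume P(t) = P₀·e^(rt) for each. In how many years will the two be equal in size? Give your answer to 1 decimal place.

449·e^(0.00677t) = 139·e^(0.0461t)
449/139 = e^((0.0461 − 0.00677)t) → ln(3.23022) = 0.03933·t
t = 1.17255 / 0.03933

t ≈ 29.8 years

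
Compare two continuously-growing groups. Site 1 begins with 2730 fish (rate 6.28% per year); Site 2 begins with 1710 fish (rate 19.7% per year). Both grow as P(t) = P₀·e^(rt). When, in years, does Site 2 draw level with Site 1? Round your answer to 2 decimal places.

t ≈ 3.49 years

2730·e^(0.0628t) = 1710·e^(0.197t)
2730/1710 = e^((0.197 − 0.0628)t) → ln(1.59649) = 0.1342·t
t = 0.46781 / 0.1342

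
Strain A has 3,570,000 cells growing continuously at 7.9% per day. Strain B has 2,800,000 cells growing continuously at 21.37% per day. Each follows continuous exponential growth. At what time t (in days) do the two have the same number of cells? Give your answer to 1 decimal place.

t ≈ 1.8 days

3570000·e^(0.079t) = 2800000·e^(0.2137t)
3570000/2800000 = e^((0.2137 − 0.079)t) → ln(1.275) = 0.1347·t
t = 0.24295 / 0.1347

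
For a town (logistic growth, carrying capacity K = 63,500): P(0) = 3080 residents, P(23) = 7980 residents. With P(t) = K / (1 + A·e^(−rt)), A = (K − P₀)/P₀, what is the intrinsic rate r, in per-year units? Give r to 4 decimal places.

r ≈ 0.0451 per year

A = (63500 − 3080)/3080 = 19.61688
7980 = 63500/(1 + 19.61688·e^(−r·23)) → e^(−23r) = (7.95739 − 1)/19.61688 = 0.354664
r = −ln(0.354664)/23 = 1.03659/23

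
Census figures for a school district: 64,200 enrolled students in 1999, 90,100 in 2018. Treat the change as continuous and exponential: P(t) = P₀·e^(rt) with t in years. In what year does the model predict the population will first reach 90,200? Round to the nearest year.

r = ln(90100/64200) / 19 = 0.33892/19 ≈ 0.017838 per year
t = ln(90200/64200) / r = 0.34003/0.017838 ≈ 19.06 years after 1999

year 2018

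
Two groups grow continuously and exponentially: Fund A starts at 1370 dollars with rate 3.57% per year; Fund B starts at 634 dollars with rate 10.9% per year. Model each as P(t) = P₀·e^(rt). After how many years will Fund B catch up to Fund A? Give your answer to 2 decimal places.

1370·e^(0.0357t) = 634·e^(0.109t)
1370/634 = e^((0.109 − 0.0357)t) → ln(2.16088) = 0.0733·t
t = 0.77052 / 0.0733

t ≈ 10.51 years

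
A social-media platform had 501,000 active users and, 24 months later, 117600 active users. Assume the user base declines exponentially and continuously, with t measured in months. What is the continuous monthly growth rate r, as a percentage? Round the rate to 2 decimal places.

117600 = 501000 · e^(r·24)
e^(24r) = 117600/501000 = 0.23473
r = ln(0.23473) / 24 = -1.44932 / 24

r ≈ -6.04% per month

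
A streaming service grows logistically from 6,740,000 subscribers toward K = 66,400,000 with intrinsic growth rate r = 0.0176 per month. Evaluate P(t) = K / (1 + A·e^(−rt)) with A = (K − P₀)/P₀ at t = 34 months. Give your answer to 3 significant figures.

≈ 11,300,000 subscribers

A = (66400000 − 6740000)/6740000 = 8.85163
P(34) = 66400000 / (1 + 8.85163·e^(−0.0176·34)) = 66400000 / (1 + 8.85163·0.54969)
= 66400000 / 5.86566 ≈ 11320129.09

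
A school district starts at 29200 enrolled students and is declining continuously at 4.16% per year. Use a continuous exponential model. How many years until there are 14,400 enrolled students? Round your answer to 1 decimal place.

t ≈ 17.0 years

14400 = 29200 · e^(-0.0416·t)
t = ln(14400/29200) / -0.0416 = ln(0.49315) / -0.0416 = -0.70694 / -0.0416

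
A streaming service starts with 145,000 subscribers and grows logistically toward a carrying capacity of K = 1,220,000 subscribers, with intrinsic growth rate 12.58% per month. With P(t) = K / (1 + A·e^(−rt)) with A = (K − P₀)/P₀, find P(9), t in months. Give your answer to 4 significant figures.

A = (1220000 − 145000)/145000 = 7.41379
P(9) = 1220000 / (1 + 7.41379·e^(−0.1258·9)) = 1220000 / (1 + 7.41379·0.322323)
= 1220000 / 3.38964 ≈ 359920.36

≈ 359,900 subscribers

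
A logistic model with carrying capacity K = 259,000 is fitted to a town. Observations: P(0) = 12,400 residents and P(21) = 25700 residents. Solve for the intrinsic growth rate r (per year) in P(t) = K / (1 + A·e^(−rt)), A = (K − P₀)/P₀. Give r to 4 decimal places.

A = (259000 − 12400)/12400 = 19.8871
25700 = 259000/(1 + 19.8871·e^(−r·21)) → e^(−21r) = (10.07782 − 1)/19.8871 = 0.456468
r = −ln(0.456468)/21 = 0.78424/21

r ≈ 0.0373 per year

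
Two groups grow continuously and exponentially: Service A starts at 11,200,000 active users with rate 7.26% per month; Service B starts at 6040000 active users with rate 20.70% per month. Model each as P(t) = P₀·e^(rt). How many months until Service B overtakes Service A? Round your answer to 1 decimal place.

t ≈ 4.6 months

11200000·e^(0.0726t) = 6040000·e^(0.207t)
11200000/6040000 = e^((0.207 − 0.0726)t) → ln(1.8543) = 0.1344·t
t = 0.61751 / 0.1344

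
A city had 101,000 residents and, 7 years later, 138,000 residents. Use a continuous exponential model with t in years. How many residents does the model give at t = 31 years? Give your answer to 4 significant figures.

r = ln(138000/101000) / 7 ≈ 0.04459 per year
P(31) = 101000 · e^(0.04459·31) = 101000 · 3.98407 ≈ 402391.12

≈ 402,400 residents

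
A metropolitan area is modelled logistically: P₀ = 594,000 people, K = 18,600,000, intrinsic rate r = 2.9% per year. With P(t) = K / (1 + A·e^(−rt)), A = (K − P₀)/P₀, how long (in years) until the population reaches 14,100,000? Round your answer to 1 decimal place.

A = (18600000 − 594000)/594000 = 30.31313
14100000 = 18600000/(1 + 30.31313·e^(−0.029t)) → 1 + 30.31313·e^(−0.029t) = 1.31915
e^(−0.029t) = 0.010528 → t = ln(94.98114)/0.029 = 4.55368/0.029

t ≈ 157.0 years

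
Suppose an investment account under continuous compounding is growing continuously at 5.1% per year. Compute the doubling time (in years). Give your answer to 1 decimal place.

doubling time = ln(2) / |r| = 0.69315 / 0.051

doubling time ≈ 13.6 years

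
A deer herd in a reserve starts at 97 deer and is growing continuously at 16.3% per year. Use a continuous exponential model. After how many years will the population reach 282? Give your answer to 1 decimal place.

t ≈ 6.5 years

282 = 97 · e^(0.163·t)
t = ln(282/97) / 0.163 = ln(2.90722) / 0.163 = 1.0672 / 0.163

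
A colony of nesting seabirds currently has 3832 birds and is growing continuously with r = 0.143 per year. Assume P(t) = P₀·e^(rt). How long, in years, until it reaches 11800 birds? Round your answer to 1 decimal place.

t ≈ 7.9 years

11800 = 3832 · e^(0.143·t)
t = ln(11800/3832) / 0.143 = ln(3.07933) / 0.143 = 1.12471 / 0.143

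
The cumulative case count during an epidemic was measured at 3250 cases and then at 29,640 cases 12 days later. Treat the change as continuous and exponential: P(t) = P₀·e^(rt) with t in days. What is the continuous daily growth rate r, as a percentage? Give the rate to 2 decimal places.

29640 = 3250 · e^(r·12)
e^(12r) = 29640/3250 = 9.12
r = ln(9.12) / 12 = 2.21047 / 12

r ≈ 18.42% per day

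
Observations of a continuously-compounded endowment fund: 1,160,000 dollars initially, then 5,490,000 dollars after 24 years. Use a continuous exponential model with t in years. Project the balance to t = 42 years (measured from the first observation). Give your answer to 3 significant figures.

≈ 17,600,000 dollars

r = ln(5490000/1160000) / 24 ≈ 0.064771 per year
P(42) = 1160000 · e^(0.064771·42) = 1160000 · 15.18624 ≈ 17616032.82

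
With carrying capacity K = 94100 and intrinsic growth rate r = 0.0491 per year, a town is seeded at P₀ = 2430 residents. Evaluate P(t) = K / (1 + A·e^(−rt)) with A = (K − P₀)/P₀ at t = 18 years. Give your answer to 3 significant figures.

≈ 5,670 residents

A = (94100 − 2430)/2430 = 37.72428
P(18) = 94100 / (1 + 37.72428·e^(−0.0491·18)) = 94100 / (1 + 37.72428·0.41321)
= 94100 / 16.58804 ≈ 5672.76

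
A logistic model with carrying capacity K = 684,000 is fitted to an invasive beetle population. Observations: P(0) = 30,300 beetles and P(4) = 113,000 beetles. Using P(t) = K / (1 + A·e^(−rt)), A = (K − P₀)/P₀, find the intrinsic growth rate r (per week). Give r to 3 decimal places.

r ≈ 0.363 per week

A = (684000 − 30300)/30300 = 21.57426
113000 = 684000/(1 + 21.57426·e^(−r·4)) → e^(−4r) = (6.0531 − 1)/21.57426 = 0.234219
r = −ln(0.234219)/4 = 1.4515/4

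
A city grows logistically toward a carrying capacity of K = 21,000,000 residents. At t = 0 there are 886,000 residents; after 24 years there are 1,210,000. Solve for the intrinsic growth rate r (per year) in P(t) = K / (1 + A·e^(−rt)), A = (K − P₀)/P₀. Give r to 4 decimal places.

A = (21000000 − 886000)/886000 = 22.70203
1210000 = 21000000/(1 + 22.70203·e^(−r·24)) → e^(−24r) = (17.35537 − 1)/22.70203 = 0.720436
r = −ln(0.720436)/24 = 0.3279/24

r ≈ 0.0137 per year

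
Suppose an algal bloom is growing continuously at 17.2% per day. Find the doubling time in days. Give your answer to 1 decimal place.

doubling time ≈ 4.0 days

doubling time = ln(2) / |r| = 0.69315 / 0.172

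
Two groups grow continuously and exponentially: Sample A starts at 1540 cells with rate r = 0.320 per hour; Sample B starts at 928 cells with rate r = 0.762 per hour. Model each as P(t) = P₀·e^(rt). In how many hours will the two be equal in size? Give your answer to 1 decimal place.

t ≈ 1.1 hours

1540·e^(0.32t) = 928·e^(0.762t)
1540/928 = e^((0.762 − 0.32)t) → ln(1.65948) = 0.442·t
t = 0.50651 / 0.442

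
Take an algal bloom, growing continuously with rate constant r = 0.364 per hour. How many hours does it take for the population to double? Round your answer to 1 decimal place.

doubling time ≈ 1.9 hours

doubling time = ln(2) / |r| = 0.69315 / 0.364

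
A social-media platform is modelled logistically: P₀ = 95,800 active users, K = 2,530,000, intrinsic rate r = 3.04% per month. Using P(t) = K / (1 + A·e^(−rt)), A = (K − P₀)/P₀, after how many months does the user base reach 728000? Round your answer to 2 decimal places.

A = (2530000 − 95800)/95800 = 25.40919
728000 = 2530000/(1 + 25.40919·e^(−0.0304t)) → 1 + 25.40919·e^(−0.0304t) = 3.47527
e^(−0.0304t) = 0.097417 → t = ln(10.2652)/0.0304 = 2.32876/0.0304

t ≈ 76.60 months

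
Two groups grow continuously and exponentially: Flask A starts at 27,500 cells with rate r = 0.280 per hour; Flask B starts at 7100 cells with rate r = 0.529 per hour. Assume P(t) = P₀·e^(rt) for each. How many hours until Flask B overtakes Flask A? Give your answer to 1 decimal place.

t ≈ 5.4 hours

27500·e^(0.28t) = 7100·e^(0.529t)
27500/7100 = e^((0.529 − 0.28)t) → ln(3.87324) = 0.249·t
t = 1.35409 / 0.249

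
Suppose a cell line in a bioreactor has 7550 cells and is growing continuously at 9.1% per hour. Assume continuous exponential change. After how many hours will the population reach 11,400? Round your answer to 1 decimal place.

11400 = 7550 · e^(0.091·t)
t = ln(11400/7550) / 0.091 = ln(1.50993) / 0.091 = 0.41207 / 0.091

t ≈ 4.5 hours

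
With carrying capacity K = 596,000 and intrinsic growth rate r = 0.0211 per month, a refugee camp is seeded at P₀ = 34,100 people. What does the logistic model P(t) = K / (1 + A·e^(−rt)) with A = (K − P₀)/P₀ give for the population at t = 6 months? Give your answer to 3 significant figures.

≈ 38,400 people

A = (596000 − 34100)/34100 = 16.47801
P(6) = 596000 / (1 + 16.47801·e^(−0.0211·6)) = 596000 / (1 + 16.47801·0.881086)
= 596000 / 15.51854 ≈ 38405.67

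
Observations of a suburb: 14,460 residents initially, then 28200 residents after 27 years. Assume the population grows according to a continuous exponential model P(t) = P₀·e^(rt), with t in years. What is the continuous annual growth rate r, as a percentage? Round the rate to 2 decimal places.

28200 = 14460 · e^(r·27)
e^(27r) = 28200/14460 = 1.95021
r = ln(1.95021) / 27 = 0.66794 / 27

r ≈ 2.47% per year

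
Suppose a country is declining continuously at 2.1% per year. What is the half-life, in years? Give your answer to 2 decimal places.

half-life = ln(2) / |r| = 0.69315 / 0.021

half-life ≈ 33.01 years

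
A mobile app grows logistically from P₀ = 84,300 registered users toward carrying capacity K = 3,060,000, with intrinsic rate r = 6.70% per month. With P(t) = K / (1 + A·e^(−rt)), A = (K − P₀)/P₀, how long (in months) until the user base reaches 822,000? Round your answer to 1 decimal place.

A = (3060000 − 84300)/84300 = 35.29893
822000 = 3060000/(1 + 35.29893·e^(−0.067t)) → 1 + 35.29893·e^(−0.067t) = 3.72263
e^(−0.067t) = 0.077131 → t = ln(12.96502)/0.067 = 2.56226/0.067

t ≈ 38.2 months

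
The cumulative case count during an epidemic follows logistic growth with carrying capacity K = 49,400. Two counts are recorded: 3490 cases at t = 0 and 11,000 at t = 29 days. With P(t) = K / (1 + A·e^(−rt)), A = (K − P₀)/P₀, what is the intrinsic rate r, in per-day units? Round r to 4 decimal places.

r ≈ 0.0457 per day

A = (49400 − 3490)/3490 = 13.15473
11000 = 49400/(1 + 13.15473·e^(−r·29)) → e^(−29r) = (4.49091 − 1)/13.15473 = 0.265373
r = −ln(0.265373)/29 = 1.32662/29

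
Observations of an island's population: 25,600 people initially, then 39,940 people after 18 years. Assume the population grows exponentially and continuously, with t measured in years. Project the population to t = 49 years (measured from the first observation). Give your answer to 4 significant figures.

r = ln(39940/25600) / 18 ≈ 0.02471 per year
P(49) = 25600 · e^(0.02471·49) = 25600 · 3.35619 ≈ 85918.45

≈ 85,920 people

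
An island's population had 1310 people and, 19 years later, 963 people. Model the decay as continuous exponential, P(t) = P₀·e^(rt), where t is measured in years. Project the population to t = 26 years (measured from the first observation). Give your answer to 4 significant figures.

≈ 859.8 people

r = ln(963/1310) / 19 ≈ -0.016196 per year
P(26) = 1310 · e^(-0.016196·26) = 1310 · 0.65632 ≈ 859.78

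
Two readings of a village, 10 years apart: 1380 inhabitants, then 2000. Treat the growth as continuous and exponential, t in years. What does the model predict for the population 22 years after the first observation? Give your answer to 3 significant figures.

r = ln(2000/1380) / 10 ≈ 0.037106 per year
P(22) = 1380 · e^(0.037106·22) = 1380 · 2.26221 ≈ 3121.84

≈ 3,120 inhabitants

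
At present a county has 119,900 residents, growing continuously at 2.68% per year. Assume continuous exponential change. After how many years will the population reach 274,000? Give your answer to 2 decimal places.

t ≈ 30.84 years

274000 = 119900 · e^(0.0268·t)
t = ln(274000/119900) / 0.0268 = ln(2.28524) / 0.0268 = 0.82647 / 0.0268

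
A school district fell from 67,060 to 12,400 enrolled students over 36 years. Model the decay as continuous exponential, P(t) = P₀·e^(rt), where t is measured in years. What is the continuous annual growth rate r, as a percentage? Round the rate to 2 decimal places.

r ≈ -4.69% per year

12400 = 67060 · e^(r·36)
e^(36r) = 12400/67060 = 0.18491
r = ln(0.18491) / 36 = -1.68789 / 36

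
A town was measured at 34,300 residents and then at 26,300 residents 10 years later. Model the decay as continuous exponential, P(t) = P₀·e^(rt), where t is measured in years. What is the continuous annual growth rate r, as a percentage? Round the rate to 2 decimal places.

26300 = 34300 · e^(r·10)
e^(10r) = 26300/34300 = 0.76676
r = ln(0.76676) / 10 = -0.26558 / 10

r ≈ -2.66% per year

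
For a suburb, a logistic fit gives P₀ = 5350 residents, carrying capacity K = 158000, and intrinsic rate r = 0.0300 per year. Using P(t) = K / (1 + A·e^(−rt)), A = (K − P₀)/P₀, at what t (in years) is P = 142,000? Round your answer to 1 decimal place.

A = (158000 − 5350)/5350 = 28.53271
142000 = 158000/(1 + 28.53271·e^(−0.03t)) → 1 + 28.53271·e^(−0.03t) = 1.11268
e^(−0.03t) = 0.003949 → t = ln(253.2278)/0.03 = 5.53429/0.03

t ≈ 184.5 years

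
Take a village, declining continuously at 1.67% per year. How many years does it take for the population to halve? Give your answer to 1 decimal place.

half-life ≈ 41.5 years

half-life = ln(2) / |r| = 0.69315 / 0.0167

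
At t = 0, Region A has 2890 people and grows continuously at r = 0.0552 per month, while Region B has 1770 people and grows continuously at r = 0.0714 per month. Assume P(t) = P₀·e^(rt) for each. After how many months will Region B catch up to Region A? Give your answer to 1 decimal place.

t ≈ 30.3 months

2890·e^(0.0552t) = 1770·e^(0.0714t)
2890/1770 = e^((0.0714 − 0.0552)t) → ln(1.63277) = 0.0162·t
t = 0.49028 / 0.0162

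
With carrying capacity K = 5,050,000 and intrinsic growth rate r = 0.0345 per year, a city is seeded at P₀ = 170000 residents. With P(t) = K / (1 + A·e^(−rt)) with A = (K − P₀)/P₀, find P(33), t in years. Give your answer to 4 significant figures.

A = (5050000 − 170000)/170000 = 28.70588
P(33) = 5050000 / (1 + 28.70588·e^(−0.0345·33)) = 5050000 / (1 + 28.70588·0.320299)
= 5050000 / 10.19447 ≈ 495366.67

≈ 495,400 residents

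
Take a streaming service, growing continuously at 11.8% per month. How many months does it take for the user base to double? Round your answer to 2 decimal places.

doubling time ≈ 5.87 months

doubling time = ln(2) / |r| = 0.69315 / 0.118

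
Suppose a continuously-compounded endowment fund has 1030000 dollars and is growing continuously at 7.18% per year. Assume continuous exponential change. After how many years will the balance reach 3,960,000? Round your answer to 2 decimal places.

3960000 = 1030000 · e^(0.0718·t)
t = ln(3960000/1030000) / 0.0718 = ln(3.84466) / 0.0718 = 1.34669 / 0.0718

t ≈ 18.76 years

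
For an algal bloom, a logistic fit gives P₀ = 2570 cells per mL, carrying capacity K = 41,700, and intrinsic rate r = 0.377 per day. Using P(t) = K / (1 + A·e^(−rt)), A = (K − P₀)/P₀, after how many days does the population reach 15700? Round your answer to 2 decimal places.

A = (41700 − 2570)/2570 = 15.22568
15700 = 41700/(1 + 15.22568·e^(−0.377t)) → 1 + 15.22568·e^(−0.377t) = 2.65605
e^(−0.377t) = 0.108767 → t = ln(9.19397)/0.377 = 2.21855/0.377

t ≈ 5.88 days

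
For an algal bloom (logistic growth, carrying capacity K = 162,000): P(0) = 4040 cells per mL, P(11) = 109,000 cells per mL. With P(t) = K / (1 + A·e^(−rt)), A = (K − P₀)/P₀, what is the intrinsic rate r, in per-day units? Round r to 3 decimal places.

r ≈ 0.399 per day

A = (162000 − 4040)/4040 = 39.09901
109000 = 162000/(1 + 39.09901·e^(−r·11)) → e^(−11r) = (1.48624 − 1)/39.09901 = 0.012436
r = −ln(0.012436)/11 = 4.38715/11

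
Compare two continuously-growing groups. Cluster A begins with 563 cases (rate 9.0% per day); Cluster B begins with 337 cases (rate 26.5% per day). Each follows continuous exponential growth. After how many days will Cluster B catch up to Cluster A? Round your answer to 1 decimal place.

t ≈ 2.9 days

563·e^(0.09t) = 337·e^(0.265t)
563/337 = e^((0.265 − 0.09)t) → ln(1.67062) = 0.175·t
t = 0.5132 / 0.175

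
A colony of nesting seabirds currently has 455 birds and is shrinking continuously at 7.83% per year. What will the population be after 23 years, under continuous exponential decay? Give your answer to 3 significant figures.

≈ 75.1 birds

P(23) = 455 · e^(-0.0783·23) = 455 · e^(-1.8009)
= 455 · 0.16515 ≈ 75.14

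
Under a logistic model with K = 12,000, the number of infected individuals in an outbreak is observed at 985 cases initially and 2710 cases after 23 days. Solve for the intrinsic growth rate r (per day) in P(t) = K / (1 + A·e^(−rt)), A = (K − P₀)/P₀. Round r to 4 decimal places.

r ≈ 0.0514 per day

A = (12000 − 985)/985 = 11.18274
2710 = 12000/(1 + 11.18274·e^(−r·23)) → e^(−23r) = (4.42804 − 1)/11.18274 = 0.306548
r = −ln(0.306548)/23 = 1.18238/23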